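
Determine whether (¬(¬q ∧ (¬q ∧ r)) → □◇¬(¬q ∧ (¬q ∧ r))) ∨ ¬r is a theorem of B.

Tableau for the negation ¬((¬(¬q ∧ (¬q ∧ r)) → □◇¬(¬q ∧ (¬q ∧ r))) ∨ ¬r):
1. ¬((¬(¬q ∧ (¬q ∧ r)) → □◇¬(¬q ∧ (¬q ∧ r))) ∨ ¬r), u
2. ¬(¬(¬q ∧ (¬q ∧ r)) → □◇¬(¬q ∧ (¬q ∧ r))), u
3. r, u
4. ¬(¬q ∧ (¬q ∧ r)), u
5. ¬□◇¬(¬q ∧ (¬q ∧ r)), u
6. ¬(¬q ∧ r), u
7. q, u
8. ¬◇¬(¬q ∧ (¬q ∧ r)), v
9. ¬q ∧ (¬q ∧ r), u
10. ¬q, u
11. ¬q ∧ r, u
Accessibility: uRu, uRv, vRu, vRv
Branch closes: q and ¬q both at u.
All branches of the negation close; one closing branch shown above.

Yes, valid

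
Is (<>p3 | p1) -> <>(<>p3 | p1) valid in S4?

Yes, valid

Tableau for the negation ~((<>p3 | p1) -> <>(<>p3 | p1)):
1. ~((<>p3 | p1) -> <>(<>p3 | p1)), u
2. <>p3 | p1, u   [~->-rule on 1]
3. ~<>(<>p3 | p1), u   [~->-rule on 1]
4. ~(<>p3 | p1), u   [~<>-rule on 3 via uRu]
5. ~<>p3, u   [~|-rule on 4]
6. ~p1, u   [~|-rule on 4]
7. ~p3, u   [~<>-rule on 5 via uRu]
8. <>p3, u   [|-rule on 2 (branches; this branch)]
9. p3, v   [<>-rule on 8: fresh world v, uRv]
10. ~(<>p3 | p1), v   [~<>-rule on 3 via uRv]
11. ~<>p3, v   [~|-rule on 10]
12. ~p1, v   [~|-rule on 10]
13. ~p3, v   [~<>-rule on 5 via uRv]
Accessibility: uRu, uRv, vRv
Branch closes: p3 and ~p3 both at v.
All branches of the negation close; one closing branch shown above.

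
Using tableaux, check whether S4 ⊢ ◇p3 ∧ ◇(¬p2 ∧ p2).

No, not valid

Tableau for the negation ¬(◇p3 ∧ ◇(¬p2 ∧ p2)):
1. ¬(◇p3 ∧ ◇(¬p2 ∧ p2)), w0
2. ¬◇(¬p2 ∧ p2), w0
3. ¬(¬p2 ∧ p2), w0
4. ¬p2, w0
Accessibility: w0Rw0
The negation has an open branch (countermodel exists).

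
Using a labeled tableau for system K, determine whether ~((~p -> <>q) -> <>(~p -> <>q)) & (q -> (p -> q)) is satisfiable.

Satisfiable

1. ~((~p -> <>q) -> <>(~p -> <>q)) & (q -> (p -> q)), w0
2. ~((~p -> <>q) -> <>(~p -> <>q)), w0
3. q -> (p -> q), w0
4. ~p -> <>q, w0
5. ~<>(~p -> <>q), w0
6. p -> q, w0
7. <>q, w0
8. q, w0
9. q, w1
10. ~(~p -> <>q), w1
11. ~p, w1
12. ~<>q, w1
Accessibility: w0Rw1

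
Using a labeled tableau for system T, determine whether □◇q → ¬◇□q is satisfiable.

1. □◇q → ¬◇□q, u
2. ¬◇□q, u
3. ¬□q, u
4. ¬q, v
5. ¬□q, v
6. ¬q, w
Accessibility: uRu, uRv, vRv, vRw, wRw

Yes, satisfiable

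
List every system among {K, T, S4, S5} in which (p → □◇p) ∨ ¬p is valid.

S5

S4-tableau for the negation ¬((p → □◇p) ∨ ¬p):
1. ¬((p → □◇p) ∨ ¬p), w0
2. ¬(p → □◇p), w0   [¬∨-rule on 1]
3. p, w0   [¬∨-rule on 1]
4. ¬□◇p, w0   [¬→-rule on 2]
5. ¬◇p, w1   [¬□-rule on 4: fresh world w1, w0Rw1]
6. ¬p, w1   [¬◇-rule on 5 via w1Rw1]
Accessibility: w0Rw0, w0Rw1, w1Rw1
Complete open branch: countermodel on an S4-frame, so not valid in S4, nor in K, T (the same frame is also a K-frame and a T-frame).
S5-tableau for the negation ¬((p → □◇p) ∨ ¬p):
1. ¬((p → □◇p) ∨ ¬p), w0
2. ¬(p → □◇p), w0   [¬∨-rule on 1]
3. p, w0   [¬∨-rule on 1]
4. ¬□◇p, w0   [¬→-rule on 2]
5. ¬◇p, w1   [¬□-rule on 4: fresh world w1, w0Rw1]
6. ¬p, w0   [¬◇-rule on 5 via w1Rw0]
Accessibility: w0Rw0, w0Rw1, w1Rw0, w1Rw1
Branch closes: p and ¬p both at w0.
Every branch closes (one shown): valid in S5.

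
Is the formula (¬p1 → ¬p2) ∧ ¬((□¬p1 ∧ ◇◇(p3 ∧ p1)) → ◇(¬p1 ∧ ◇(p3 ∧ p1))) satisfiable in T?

1. (¬p1 → ¬p2) ∧ ¬((□¬p1 ∧ ◇◇(p3 ∧ p1)) → ◇(¬p1 ∧ ◇(p3 ∧ p1))), 0
2. ¬p1 → ¬p2, 0
3. ¬((□¬p1 ∧ ◇◇(p3 ∧ p1)) → ◇(¬p1 ∧ ◇(p3 ∧ p1))), 0
4. □¬p1 ∧ ◇◇(p3 ∧ p1), 0
5. ¬◇(¬p1 ∧ ◇(p3 ∧ p1)), 0
6. □¬p1, 0
7. ◇◇(p3 ∧ p1), 0
8. ¬(¬p1 ∧ ◇(p3 ∧ p1)), 0
9. ¬p1, 0
10. ¬p2, 0
11. ¬◇(p3 ∧ p1), 0
12. ¬(p3 ∧ p1), 0
13. ◇(p3 ∧ p1), 1
14. ¬(¬p1 ∧ ◇(p3 ∧ p1)), 1
15. ¬p1, 1
16. ¬(p3 ∧ p1), 1
17. ¬◇(p3 ∧ p1), 1
18. p3 ∧ p1, 2
19. p3, 2
20. p1, 2
21. ¬(p3 ∧ p1), 2
22. ¬p1, 2
Accessibility: 0R0, 0R1, 1R1, 1R2, 2R2
Branch closes: p1 and ¬p1 both at 2.
All branches of the tableau close; one closing branch shown above.

Unsatisfiable (every branch closes)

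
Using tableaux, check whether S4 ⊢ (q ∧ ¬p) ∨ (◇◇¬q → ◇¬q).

Tableau for the negation ¬((q ∧ ¬p) ∨ (◇◇¬q → ◇¬q)):
1. ¬((q ∧ ¬p) ∨ (◇◇¬q → ◇¬q)), u
2. ¬(q ∧ ¬p), u
3. ¬(◇◇¬q → ◇¬q), u
4. ◇◇¬q, u
5. ¬◇¬q, u
6. q, u
7. p, u
8. ◇¬q, v
9. q, v
10. ¬q, w
11. q, w
Accessibility: uRu, uRv, uRw, vRv, vRw, wRw
Branch closes: q and ¬q both at w.
All branches of the negation close; one closing branch shown above.

Valid in S4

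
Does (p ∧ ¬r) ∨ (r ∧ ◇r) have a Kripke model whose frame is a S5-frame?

1. (p ∧ ¬r) ∨ (r ∧ ◇r), u
2. r ∧ ◇r, u   [∨-rule on 1 (branches; this branch)]
3. r, u   [∧-rule on 2]
4. ◇r, u   [∧-rule on 2]
5. r, v   [◇-rule on 4: fresh world v, uRv]
Accessibility: uRu, uRv, vRu, vRv

Yes, satisfiable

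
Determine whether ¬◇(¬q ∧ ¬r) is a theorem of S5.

Not valid

Tableau for the negation ◇(¬q ∧ ¬r):
1. ◇(¬q ∧ ¬r), u
2. ¬q ∧ ¬r, v   [◇-rule on 1: fresh world v, uRv]
3. ¬q, v   [∧-rule on 2]
4. ¬r, v   [∧-rule on 2]
Accessibility: uRu, uRv, vRu, vRv
The negation has an open branch (countermodel exists).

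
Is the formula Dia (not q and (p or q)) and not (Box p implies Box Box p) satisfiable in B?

Satisfiable

1. Dia (not q and (p or q)) and not (Box p implies Box Box p), 0
2. Dia (not q and (p or q)), 0
3. not (Box p implies Box Box p), 0
4. Box p, 0
5. not Box Box p, 0
6. p, 0
7. not q and (p or q), 1
8. not q, 1
9. p or q, 1
10. p, 1
11. not Box p, 2
12. p, 2
13. not p, 3
Accessibility: 0R0, 0R1, 0R2, 1R0, 1R1, 2R0, 2R2, 2R3, 3R2, 3R3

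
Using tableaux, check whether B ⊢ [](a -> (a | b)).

Tableau for the negation ~[](a -> (a | b)):
1. ~[](a -> (a | b)), u
2. ~(a -> (a | b)), v
3. a, v
4. ~(a | b), v
5. ~a, v
6. ~b, v
Accessibility: uRu, uRv, vRu, vRv
Branch closes: a and ~a both at v.
Every branch of the negation's tableau closes; the branch above is one of them.

Valid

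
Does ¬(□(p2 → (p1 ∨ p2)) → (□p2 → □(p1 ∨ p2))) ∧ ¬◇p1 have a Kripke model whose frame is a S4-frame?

1. ¬(□(p2 → (p1 ∨ p2)) → (□p2 → □(p1 ∨ p2))) ∧ ¬◇p1, 0
2. ¬(□(p2 → (p1 ∨ p2)) → (□p2 → □(p1 ∨ p2))), 0
3. ¬◇p1, 0
4. □(p2 → (p1 ∨ p2)), 0
5. ¬(□p2 → □(p1 ∨ p2)), 0
6. □p2, 0
7. ¬□(p1 ∨ p2), 0
8. ¬p1, 0
9. p2 → (p1 ∨ p2), 0
10. p2, 0
11. p1 ∨ p2, 0
12. ¬(p1 ∨ p2), 1
13. ¬p1, 1
14. ¬p2, 1
15. p2 → (p1 ∨ p2), 1
16. p2, 1
Accessibility: 0R0, 0R1, 1R1
Branch closes: p2 and ¬p2 both at 1.
All branches of the tableau close; one closing branch shown above.

Unsatisfiable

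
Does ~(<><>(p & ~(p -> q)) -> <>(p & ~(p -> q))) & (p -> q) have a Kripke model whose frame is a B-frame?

1. ~(<><>(p & ~(p -> q)) -> <>(p & ~(p -> q))) & (p -> q), u
2. ~(<><>(p & ~(p -> q)) -> <>(p & ~(p -> q))), u
3. p -> q, u
4. <><>(p & ~(p -> q)), u
5. ~<>(p & ~(p -> q)), u
6. ~(p & ~(p -> q)), u
7. q, u
8. <>(p & ~(p -> q)), v
9. ~(p & ~(p -> q)), v
10. p -> q, v
11. q, v
12. p & ~(p -> q), w
13. p, w
14. ~(p -> q), w
15. ~q, w
Accessibility: uRu, uRv, vRu, vRv, vRw, wRv, wRw

Yes, satisfiable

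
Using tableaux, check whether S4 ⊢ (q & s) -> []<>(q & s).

Tableau for the negation ~((q & s) -> []<>(q & s)):
1. ~((q & s) -> []<>(q & s)), u
2. q & s, u
3. ~[]<>(q & s), u
4. q, u
5. s, u
6. ~<>(q & s), v
7. ~(q & s), v
8. ~s, v
Accessibility: uRu, uRv, vRv
The negation has an open branch (countermodel exists).

Invalid (countermodel exists)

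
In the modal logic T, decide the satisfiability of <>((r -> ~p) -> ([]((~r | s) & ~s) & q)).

Satisfiable

1. <>((r -> ~p) -> ([]((~r | s) & ~s) & q)), 0
2. (r -> ~p) -> ([]((~r | s) & ~s) & q), 1
3. []((~r | s) & ~s) & q, 1
4. []((~r | s) & ~s), 1
5. q, 1
6. (~r | s) & ~s, 1
7. ~r | s, 1
8. ~s, 1
9. ~r, 1
Accessibility: 0R0, 0R1, 1R1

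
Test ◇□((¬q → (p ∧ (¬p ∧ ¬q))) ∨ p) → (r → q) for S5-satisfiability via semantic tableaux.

Satisfiable (open branch found)

1. ◇□((¬q → (p ∧ (¬p ∧ ¬q))) ∨ p) → (r → q), w0
2. r → q, w0
3. q, w0
Accessibility: w0Rw0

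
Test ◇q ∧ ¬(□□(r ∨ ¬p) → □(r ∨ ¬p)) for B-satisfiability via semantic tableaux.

1. ◇q ∧ ¬(□□(r ∨ ¬p) → □(r ∨ ¬p)), w0
2. ◇q, w0
3. ¬(□□(r ∨ ¬p) → □(r ∨ ¬p)), w0
4. □□(r ∨ ¬p), w0
5. ¬□(r ∨ ¬p), w0
6. □(r ∨ ¬p), w0
7. r ∨ ¬p, w0
8. ¬p, w0
9. q, w1
10. □(r ∨ ¬p), w1
11. r ∨ ¬p, w1
12. ¬p, w1
13. ¬(r ∨ ¬p), w2
14. ¬r, w2
15. p, w2
16. □(r ∨ ¬p), w2
17. r ∨ ¬p, w2
18. ¬p, w2
Accessibility: w0Rw0, w0Rw1, w0Rw2, w1Rw0, w1Rw1, w2Rw0, w2Rw2
Branch closes: p and ¬p both at w2.
All branches of the tableau close; one closing branch shown above.

No, unsatisfiable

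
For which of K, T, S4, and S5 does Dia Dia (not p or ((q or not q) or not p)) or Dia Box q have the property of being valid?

T, S4, S5

T-tableau for the negation not (Dia Dia (not p or ((q or not q) or not p)) or Dia Box q):
1. not (Dia Dia (not p or ((q or not q) or not p)) or Dia Box q), 0
2. not Dia Dia (not p or ((q or not q) or not p)), 0
3. not Dia Box q, 0
4. not Dia (not p or ((q or not q) or not p)), 0
5. not Box q, 0
6. not (not p or ((q or not q) or not p)), 0
7. p, 0
8. not ((q or not q) or not p), 0
9. not (q or not q), 0
10. not q, 0
11. q, 0
Accessibility: 0R0
Branch closes: q and not q both at 0.
Every branch closes (one shown): valid in T, hence also in S4, S5 (every theorem of T is a theorem of S4 and S5).
K-tableau for the negation not (Dia Dia (not p or ((q or not q) or not p)) or Dia Box q):
1. not (Dia Dia (not p or ((q or not q) or not p)) or Dia Box q), 0
2. not Dia Dia (not p or ((q or not q) or not p)), 0
3. not Dia Box q, 0
Complete open branch: countermodel on a K-frame, so not valid in K.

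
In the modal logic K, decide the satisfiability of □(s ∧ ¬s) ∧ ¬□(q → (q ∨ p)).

Unsatisfiable (every branch closes)

1. □(s ∧ ¬s) ∧ ¬□(q → (q ∨ p)), 0
2. □(s ∧ ¬s), 0
3. ¬□(q → (q ∨ p)), 0
4. ¬(q → (q ∨ p)), 1
5. q, 1
6. ¬(q ∨ p), 1
7. ¬q, 1
8. ¬p, 1
Accessibility: 0R1
Branch closes: q and ¬q both at 1.
Every branch closes; the branch above is one of them.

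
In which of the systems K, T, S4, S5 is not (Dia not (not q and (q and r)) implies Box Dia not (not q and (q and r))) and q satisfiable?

K

T-tableau for the formula:
1. not (Dia not (not q and (q and r)) implies Box Dia not (not q and (q and r))) and q, u
2. not (Dia not (not q and (q and r)) implies Box Dia not (not q and (q and r))), u
3. q, u
4. Dia not (not q and (q and r)), u
5. not Box Dia not (not q and (q and r)), u
6. not (not q and (q and r)), v
7. not (q and r), v
8. not r, v
9. not Dia not (not q and (q and r)), w
10. not q and (q and r), w
11. not q, w
12. q and r, w
13. q, w
14. r, w
Accessibility: uRu, uRv, uRw, vRv, wRw
Branch closes: q and not q both at w.
Every branch closes (one shown): unsatisfiable in T, hence also in S4, S5 (every S4/S5-frame is a T-frame).
K-tableau for the formula:
1. not (Dia not (not q and (q and r)) implies Box Dia not (not q and (q and r))) and q, u
2. not (Dia not (not q and (q and r)) implies Box Dia not (not q and (q and r))), u
3. q, u
4. Dia not (not q and (q and r)), u
5. not Box Dia not (not q and (q and r)), u
6. not (not q and (q and r)), v
7. not (q and r), v
8. not r, v
9. not Dia not (not q and (q and r)), w
Accessibility: uRv, uRw
Complete open branch: satisfiable in K.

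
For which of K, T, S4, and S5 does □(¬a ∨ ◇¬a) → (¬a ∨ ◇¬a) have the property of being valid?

T, S4, S5

K-tableau for the negation ¬(□(¬a ∨ ◇¬a) → (¬a ∨ ◇¬a)):
1. ¬(□(¬a ∨ ◇¬a) → (¬a ∨ ◇¬a)), u
2. □(¬a ∨ ◇¬a), u   [¬→-rule on 1]
3. ¬(¬a ∨ ◇¬a), u   [¬→-rule on 1]
4. a, u   [¬∨-rule on 3]
5. ¬◇¬a, u   [¬∨-rule on 3]
Complete open branch: countermodel on a K-frame, so not valid in K.
T-tableau for the negation ¬(□(¬a ∨ ◇¬a) → (¬a ∨ ◇¬a)):
1. ¬(□(¬a ∨ ◇¬a) → (¬a ∨ ◇¬a)), u
2. □(¬a ∨ ◇¬a), u   [¬→-rule on 1]
3. ¬(¬a ∨ ◇¬a), u   [¬→-rule on 1]
4. a, u   [¬∨-rule on 3]
5. ¬◇¬a, u   [¬∨-rule on 3]
6. ¬a ∨ ◇¬a, u   [□-rule on 2 via uRu]
7. ◇¬a, u   [∨-rule on 6 (branches; this branch)]
8. ¬a, v   [◇-rule on 7: fresh world v, uRv]
9. ¬a ∨ ◇¬a, v   [□-rule on 2 via uRv]
10. a, v   [¬◇-rule on 5 via uRv]
Accessibility: uRu, uRv, vRv
Branch closes: a and ¬a both at v.
Every branch closes (one shown): valid in T, hence also in S4, S5 (every theorem of T is a theorem of S4 and S5).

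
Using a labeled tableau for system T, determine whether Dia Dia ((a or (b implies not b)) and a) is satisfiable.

Yes, satisfiable

1. Dia Dia ((a or (b implies not b)) and a), w0
2. Dia ((a or (b implies not b)) and a), w1
3. (a or (b implies not b)) and a, w2
4. a or (b implies not b), w2
5. a, w2
6. b implies not b, w2
7. not b, w2
Accessibility: w0Rw0, w0Rw1, w1Rw1, w1Rw2, w2Rw2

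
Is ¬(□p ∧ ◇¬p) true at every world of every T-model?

Tableau for the negation □p ∧ ◇¬p:
1. □p ∧ ◇¬p, w0
2. □p, w0
3. ◇¬p, w0
4. p, w0
5. ¬p, w1
6. p, w1
Accessibility: w0Rw0, w0Rw1, w1Rw1
Branch closes: p and ¬p both at w1.
Every branch of the negation's tableau closes; the branch above is one of them.

Valid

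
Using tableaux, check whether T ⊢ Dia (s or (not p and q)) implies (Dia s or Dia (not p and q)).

Yes, valid

Tableau for the negation not (Dia (s or (not p and q)) implies (Dia s or Dia (not p and q))):
1. not (Dia (s or (not p and q)) implies (Dia s or Dia (not p and q))), u
2. Dia (s or (not p and q)), u   [neg-implies-rule on 1]
3. not (Dia s or Dia (not p and q)), u   [neg-implies-rule on 1]
4. not Dia s, u   [neg-or-rule on 3]
5. not Dia (not p and q), u   [neg-or-rule on 3]
6. not s, u   [neg-Dia-rule on 4 via uRu]
7. not (not p and q), u   [neg-Dia-rule on 5 via uRu]
8. not q, u   [neg-and-rule on 7 (branches; this branch)]
9. s or (not p and q), v   [Dia-rule on 2: fresh world v, uRv]
10. not s, v   [neg-Dia-rule on 4 via uRv]
11. not (not p and q), v   [neg-Dia-rule on 5 via uRv]
12. not p and q, v   [or-rule on 9 (branches; this branch)]
13. not p, v   [and-rule on 12]
14. q, v   [and-rule on 12]
15. not q, v   [neg-and-rule on 11 (branches; this branch)]
Accessibility: uRu, uRv, vRv
Branch closes: q and not q both at v.
All branches of the negation close; one closing branch shown above.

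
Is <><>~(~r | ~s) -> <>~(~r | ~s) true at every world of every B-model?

Tableau for the negation ~(<><>~(~r | ~s) -> <>~(~r | ~s)):
1. ~(<><>~(~r | ~s) -> <>~(~r | ~s)), w0
2. <><>~(~r | ~s), w0   [~->-rule on 1]
3. ~<>~(~r | ~s), w0   [~->-rule on 1]
4. ~r | ~s, w0   [~<>-rule on 3 via w0Rw0]
5. ~s, w0   [|-rule on 4 (branches; this branch)]
6. <>~(~r | ~s), w1   [<>-rule on 2: fresh world w1, w0Rw1]
7. ~r | ~s, w1   [~<>-rule on 3 via w0Rw1]
8. ~s, w1   [|-rule on 7 (branches; this branch)]
9. ~(~r | ~s), w2   [<>-rule on 6: fresh world w2, w1Rw2]
10. r, w2   [~|-rule on 9]
11. s, w2   [~|-rule on 9]
Accessibility: w0Rw0, w0Rw1, w1Rw0, w1Rw1, w1Rw2, w2Rw1, w2Rw2
The negation has an open branch (countermodel exists).

No, not valid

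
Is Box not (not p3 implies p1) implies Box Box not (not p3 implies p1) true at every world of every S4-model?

Valid in S4

Tableau for the negation not (Box not (not p3 implies p1) implies Box Box not (not p3 implies p1)):
1. not (Box not (not p3 implies p1) implies Box Box not (not p3 implies p1)), u
2. Box not (not p3 implies p1), u
3. not Box Box not (not p3 implies p1), u
4. not (not p3 implies p1), u
5. not p3, u
6. not p1, u
7. not Box not (not p3 implies p1), v
8. not (not p3 implies p1), v
9. not p3, v
10. not p1, v
11. not p3 implies p1, w
12. not (not p3 implies p1), w
13. not p3, w
14. not p1, w
15. p1, w
Accessibility: uRu, uRv, uRw, vRv, vRw, wRw
Branch closes: p1 and not p1 both at w.
All branches of the negation close; one closing branch shown above.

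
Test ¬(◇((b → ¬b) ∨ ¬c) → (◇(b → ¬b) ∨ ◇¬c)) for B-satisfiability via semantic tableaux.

Unsatisfiable

1. ¬(◇((b → ¬b) ∨ ¬c) → (◇(b → ¬b) ∨ ◇¬c)), w0
2. ◇((b → ¬b) ∨ ¬c), w0
3. ¬(◇(b → ¬b) ∨ ◇¬c), w0
4. ¬◇(b → ¬b), w0
5. ¬◇¬c, w0
6. ¬(b → ¬b), w0
7. b, w0
8. c, w0
9. (b → ¬b) ∨ ¬c, w1
10. ¬(b → ¬b), w1
11. b, w1
12. c, w1
13. b → ¬b, w1
14. ¬b, w1
Accessibility: w0Rw0, w0Rw1, w1Rw0, w1Rw1
Branch closes: b and ¬b both at w1.
Every branch closes; the branch above is one of them.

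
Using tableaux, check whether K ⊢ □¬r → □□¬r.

Invalid (countermodel exists)

Tableau for the negation ¬(□¬r → □□¬r):
1. ¬(□¬r → □□¬r), 0
2. □¬r, 0
3. ¬□□¬r, 0
4. ¬□¬r, 1
5. ¬r, 1
6. r, 2
Accessibility: 0R1, 1R2
The negation has an open branch (countermodel exists).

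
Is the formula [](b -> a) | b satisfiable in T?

Satisfiable (open branch found)

1. [](b -> a) | b, w0
2. b, w0   [|-rule on 1 (branches; this branch)]
Accessibility: w0Rw0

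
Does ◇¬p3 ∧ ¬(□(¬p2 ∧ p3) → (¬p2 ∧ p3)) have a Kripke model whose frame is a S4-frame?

No, unsatisfiable

1. ◇¬p3 ∧ ¬(□(¬p2 ∧ p3) → (¬p2 ∧ p3)), u
2. ◇¬p3, u
3. ¬(□(¬p2 ∧ p3) → (¬p2 ∧ p3)), u
4. □(¬p2 ∧ p3), u
5. ¬(¬p2 ∧ p3), u
6. ¬p2 ∧ p3, u
7. ¬p2, u
8. p3, u
9. ¬p3, u
Accessibility: uRu
Branch closes: p3 and ¬p3 both at u.
Every branch closes; the branch above is one of them.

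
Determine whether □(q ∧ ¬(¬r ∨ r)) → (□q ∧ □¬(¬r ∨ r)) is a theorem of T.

Tableau for the negation ¬(□(q ∧ ¬(¬r ∨ r)) → (□q ∧ □¬(¬r ∨ r))):
1. ¬(□(q ∧ ¬(¬r ∨ r)) → (□q ∧ □¬(¬r ∨ r))), w0
2. □(q ∧ ¬(¬r ∨ r)), w0   [¬→-rule on 1]
3. ¬(□q ∧ □¬(¬r ∨ r)), w0   [¬→-rule on 1]
4. q ∧ ¬(¬r ∨ r), w0   [□-rule on 2 via w0Rw0]
5. q, w0   [∧-rule on 4]
6. ¬(¬r ∨ r), w0   [∧-rule on 4]
7. r, w0   [¬∨-rule on 6]
8. ¬r, w0   [¬∨-rule on 6]
Accessibility: w0Rw0
Branch closes: r and ¬r both at w0.
All branches of the negation close; one closing branch shown above.

Valid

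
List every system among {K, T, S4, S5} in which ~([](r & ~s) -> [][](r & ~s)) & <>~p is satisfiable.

T-tableau for the formula:
1. ~([](r & ~s) -> [][](r & ~s)) & <>~p, 0
2. ~([](r & ~s) -> [][](r & ~s)), 0   [&-rule on 1]
3. <>~p, 0   [&-rule on 1]
4. [](r & ~s), 0   [~->-rule on 2]
5. ~[][](r & ~s), 0   [~->-rule on 2]
6. r & ~s, 0   [[]-rule on 4 via 0R0]
7. r, 0   [&-rule on 6]
8. ~s, 0   [&-rule on 6]
9. ~p, 1   [<>-rule on 3: fresh world 1, 0R1]
10. r & ~s, 1   [[]-rule on 4 via 0R1]
11. r, 1   [&-rule on 10]
12. ~s, 1   [&-rule on 10]
13. ~[](r & ~s), 2   [~[]-rule on 5: fresh world 2, 0R2]
14. r & ~s, 2   [[]-rule on 4 via 0R2]
15. r, 2   [&-rule on 14]
16. ~s, 2   [&-rule on 14]
17. ~(r & ~s), 3   [~[]-rule on 13: fresh world 3, 2R3]
18. s, 3   [~&-rule on 17 (branches; this branch)]
Accessibility: 0R0, 0R1, 0R2, 1R1, 2R2, 2R3, 3R3
Complete open branch: satisfiable in T, hence also in K (this T-model is also a K-model).
S4-tableau for the formula:
1. ~([](r & ~s) -> [][](r & ~s)) & <>~p, 0
2. ~([](r & ~s) -> [][](r & ~s)), 0   [&-rule on 1]
3. <>~p, 0   [&-rule on 1]
4. [](r & ~s), 0   [~->-rule on 2]
5. ~[][](r & ~s), 0   [~->-rule on 2]
6. r & ~s, 0   [[]-rule on 4 via 0R0]
7. r, 0   [&-rule on 6]
8. ~s, 0   [&-rule on 6]
9. ~p, 1   [<>-rule on 3: fresh world 1, 0R1]
10. r & ~s, 1   [[]-rule on 4 via 0R1]
11. r, 1   [&-rule on 10]
12. ~s, 1   [&-rule on 10]
13. ~[](r & ~s), 2   [~[]-rule on 5: fresh world 2, 0R2]
14. r & ~s, 2   [[]-rule on 4 via 0R2]
15. r, 2   [&-rule on 14]
16. ~s, 2   [&-rule on 14]
17. ~(r & ~s), 3   [~[]-rule on 13: fresh world 3, 2R3]
18. r & ~s, 3   [[]-rule on 4 via 0R3]
19. r, 3   [&-rule on 18]
20. ~s, 3   [&-rule on 18]
21. s, 3   [~&-rule on 17 (branches; this branch)]
Accessibility: 0R0, 0R1, 0R2, 0R3, 1R1, 2R2, 2R3, 3R3
Branch closes: s and ~s both at 3.
Every branch closes (one shown): unsatisfiable in S4, hence also in S5 (every S5-frame is an S4-frame).

K, T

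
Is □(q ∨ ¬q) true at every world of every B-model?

Tableau for the negation ¬□(q ∨ ¬q):
1. ¬□(q ∨ ¬q), 0
2. ¬(q ∨ ¬q), 1   [¬□-rule on 1: fresh world 1, 0R1]
3. ¬q, 1   [¬∨-rule on 2]
4. q, 1   [¬∨-rule on 2]
Accessibility: 0R0, 0R1, 1R0, 1R1
Branch closes: q and ¬q both at 1.
Every branch of the negation's tableau closes; the branch above is one of them.

Valid in B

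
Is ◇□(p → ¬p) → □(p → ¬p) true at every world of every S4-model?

Tableau for the negation ¬(◇□(p → ¬p) → □(p → ¬p)):
1. ¬(◇□(p → ¬p) → □(p → ¬p)), 0
2. ◇□(p → ¬p), 0   [¬→-rule on 1]
3. ¬□(p → ¬p), 0   [¬→-rule on 1]
4. □(p → ¬p), 1   [◇-rule on 2: fresh world 1, 0R1]
5. p → ¬p, 1   [□-rule on 4 via 1R1]
6. ¬p, 1   [→-rule on 5 (branches; this branch)]
7. ¬(p → ¬p), 2   [¬□-rule on 3: fresh world 2, 0R2]
8. p, 2   [¬→-rule on 7]
Accessibility: 0R0, 0R1, 0R2, 1R1, 2R2
The negation has an open branch (countermodel exists).

No, not valid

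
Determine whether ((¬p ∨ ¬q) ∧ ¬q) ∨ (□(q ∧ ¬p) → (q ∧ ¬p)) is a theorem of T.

Valid

Tableau for the negation ¬(((¬p ∨ ¬q) ∧ ¬q) ∨ (□(q ∧ ¬p) → (q ∧ ¬p))):
1. ¬(((¬p ∨ ¬q) ∧ ¬q) ∨ (□(q ∧ ¬p) → (q ∧ ¬p))), w0
2. ¬((¬p ∨ ¬q) ∧ ¬q), w0
3. ¬(□(q ∧ ¬p) → (q ∧ ¬p)), w0
4. □(q ∧ ¬p), w0
5. ¬(q ∧ ¬p), w0
6. q ∧ ¬p, w0
7. q, w0
8. ¬p, w0
9. p, w0
Accessibility: w0Rw0
Branch closes: p and ¬p both at w0.
Every branch of the negation's tableau closes; the branch above is one of them.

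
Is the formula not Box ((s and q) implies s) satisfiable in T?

Unsatisfiable

1. not Box ((s and q) implies s), 0
2. not ((s and q) implies s), 1
3. s and q, 1
4. not s, 1
5. s, 1
6. q, 1
Accessibility: 0R0, 0R1, 1R1
Branch closes: s and not s both at 1.
Every branch closes; the branch above is one of them.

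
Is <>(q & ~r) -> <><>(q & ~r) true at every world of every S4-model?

Tableau for the negation ~(<>(q & ~r) -> <><>(q & ~r)):
1. ~(<>(q & ~r) -> <><>(q & ~r)), u
2. <>(q & ~r), u
3. ~<><>(q & ~r), u
4. ~<>(q & ~r), u
5. ~(q & ~r), u
6. r, u
7. q & ~r, v
8. q, v
9. ~r, v
10. ~<>(q & ~r), v
11. ~(q & ~r), v
12. r, v
Accessibility: uRu, uRv, vRv
Branch closes: r and ~r both at v.
Every branch of the negation's tableau closes; the branch above is one of them.

Valid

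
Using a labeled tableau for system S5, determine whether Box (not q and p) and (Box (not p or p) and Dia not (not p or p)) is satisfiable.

1. Box (not q and p) and (Box (not p or p) and Dia not (not p or p)), 0
2. Box (not q and p), 0
3. Box (not p or p) and Dia not (not p or p), 0
4. Box (not p or p), 0
5. Dia not (not p or p), 0
6. not q and p, 0
7. not q, 0
8. p, 0
9. not p or p, 0
10. not (not p or p), 1
11. p, 1
12. not p, 1
Accessibility: 0R0, 0R1, 1R0, 1R1
Branch closes: p and not p both at 1.
(One branch shown.) All branches close.

Unsatisfiable (every branch closes)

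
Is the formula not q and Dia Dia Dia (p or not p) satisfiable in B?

1. not q and Dia Dia Dia (p or not p), w0
2. not q, w0
3. Dia Dia Dia (p or not p), w0
4. Dia Dia (p or not p), w1
5. Dia (p or not p), w2
6. p or not p, w3
7. not p, w3
Accessibility: w0Rw0, w0Rw1, w1Rw0, w1Rw1, w1Rw2, w2Rw1, w2Rw2, w2Rw3, w3Rw2, w3Rw3

Yes, satisfiable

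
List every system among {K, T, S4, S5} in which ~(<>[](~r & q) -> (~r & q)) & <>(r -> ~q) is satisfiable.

S5-tableau for the formula:
1. ~(<>[](~r & q) -> (~r & q)) & <>(r -> ~q), 0
2. ~(<>[](~r & q) -> (~r & q)), 0
3. <>(r -> ~q), 0
4. <>[](~r & q), 0
5. ~(~r & q), 0
6. ~q, 0
7. r -> ~q, 1
8. ~q, 1
9. [](~r & q), 2
10. ~r & q, 0
11. ~r, 0
12. q, 0
Accessibility: 0R0, 0R1, 0R2, 1R0, 1R1, 1R2, 2R0, 2R1, 2R2
Branch closes: q and ~q both at 0.
Every branch closes (one shown): unsatisfiable in S5.
S4-tableau for the formula:
1. ~(<>[](~r & q) -> (~r & q)) & <>(r -> ~q), 0
2. ~(<>[](~r & q) -> (~r & q)), 0
3. <>(r -> ~q), 0
4. <>[](~r & q), 0
5. ~(~r & q), 0
6. ~q, 0
7. r -> ~q, 1
8. ~q, 1
9. [](~r & q), 2
10. ~r & q, 2
11. ~r, 2
12. q, 2
Accessibility: 0R0, 0R1, 0R2, 1R1, 2R2
Complete open branch: satisfiable in S4, hence also in K, T (this S4-model is also a K-model and a T-model).

K, T, S4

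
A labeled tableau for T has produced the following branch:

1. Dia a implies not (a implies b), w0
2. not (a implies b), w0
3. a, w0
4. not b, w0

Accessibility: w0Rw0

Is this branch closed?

There is no literal clash: for every atom and world, at most one sign appears.

No, open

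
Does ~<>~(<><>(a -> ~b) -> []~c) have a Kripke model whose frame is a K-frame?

1. ~<>~(<><>(a -> ~b) -> []~c), w0

Satisfiable (open branch found)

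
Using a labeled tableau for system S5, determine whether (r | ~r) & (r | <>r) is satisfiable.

Satisfiable

1. (r | ~r) & (r | <>r), w0
2. r | ~r, w0   [&-rule on 1]
3. r | <>r, w0   [&-rule on 1]
4. ~r, w0   [|-rule on 2 (branches; this branch)]
5. <>r, w0   [|-rule on 3 (branches; this branch)]
6. r, w1   [<>-rule on 5: fresh world w1, w0Rw1]
Accessibility: w0Rw0, w0Rw1, w1Rw0, w1Rw1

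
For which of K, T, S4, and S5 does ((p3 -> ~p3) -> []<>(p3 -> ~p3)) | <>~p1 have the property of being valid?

S5-tableau for the negation ~(((p3 -> ~p3) -> []<>(p3 -> ~p3)) | <>~p1):
1. ~(((p3 -> ~p3) -> []<>(p3 -> ~p3)) | <>~p1), 0
2. ~((p3 -> ~p3) -> []<>(p3 -> ~p3)), 0
3. ~<>~p1, 0
4. p3 -> ~p3, 0
5. ~[]<>(p3 -> ~p3), 0
6. p1, 0
7. ~p3, 0
8. ~<>(p3 -> ~p3), 1
9. p1, 1
10. ~(p3 -> ~p3), 0
11. p3, 0
Accessibility: 0R0, 0R1, 1R0, 1R1
Branch closes: p3 and ~p3 both at 0.
Every branch closes (one shown): valid in S5.
S4-tableau for the negation ~(((p3 -> ~p3) -> []<>(p3 -> ~p3)) | <>~p1):
1. ~(((p3 -> ~p3) -> []<>(p3 -> ~p3)) | <>~p1), 0
2. ~((p3 -> ~p3) -> []<>(p3 -> ~p3)), 0
3. ~<>~p1, 0
4. p3 -> ~p3, 0
5. ~[]<>(p3 -> ~p3), 0
6. p1, 0
7. ~p3, 0
8. ~<>(p3 -> ~p3), 1
9. p1, 1
10. ~(p3 -> ~p3), 1
11. p3, 1
Accessibility: 0R0, 0R1, 1R1
Complete open branch: countermodel on an S4-frame, so not valid in S4, nor in K, T (the same frame is also a K-frame and a T-frame).

S5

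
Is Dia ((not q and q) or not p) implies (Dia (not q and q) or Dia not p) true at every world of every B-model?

Tableau for the negation not (Dia ((not q and q) or not p) implies (Dia (not q and q) or Dia not p)):
1. not (Dia ((not q and q) or not p) implies (Dia (not q and q) or Dia not p)), w0
2. Dia ((not q and q) or not p), w0
3. not (Dia (not q and q) or Dia not p), w0
4. not Dia (not q and q), w0
5. not Dia not p, w0
6. not (not q and q), w0
7. p, w0
8. not q, w0
9. (not q and q) or not p, w1
10. not (not q and q), w1
11. p, w1
12. not q and q, w1
13. not q, w1
14. q, w1
Accessibility: w0Rw0, w0Rw1, w1Rw0, w1Rw1
Branch closes: q and not q both at w1.
Every branch of the negation's tableau closes; the branch above is one of them.

Valid in B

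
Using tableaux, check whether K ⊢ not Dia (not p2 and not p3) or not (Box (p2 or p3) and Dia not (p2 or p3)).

Valid in K

Tableau for the negation not (not Dia (not p2 and not p3) or not (Box (p2 or p3) and Dia not (p2 or p3))):
1. not (not Dia (not p2 and not p3) or not (Box (p2 or p3) and Dia not (p2 or p3))), u
2. Dia (not p2 and not p3), u
3. Box (p2 or p3) and Dia not (p2 or p3), u
4. Box (p2 or p3), u
5. Dia not (p2 or p3), u
6. not p2 and not p3, v
7. not p2, v
8. not p3, v
9. p2 or p3, v
10. p3, v
Accessibility: uRv
Branch closes: p3 and not p3 both at v.
All branches of the negation close; one closing branch shown above.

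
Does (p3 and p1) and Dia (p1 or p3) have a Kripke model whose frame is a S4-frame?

1. (p3 and p1) and Dia (p1 or p3), 0
2. p3 and p1, 0
3. Dia (p1 or p3), 0
4. p3, 0
5. p1, 0
6. p1 or p3, 1
7. p3, 1
Accessibility: 0R0, 0R1, 1R1

Satisfiable (open branch found)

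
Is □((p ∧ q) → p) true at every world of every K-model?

Valid

Tableau for the negation ¬□((p ∧ q) → p):
1. ¬□((p ∧ q) → p), w0
2. ¬((p ∧ q) → p), w1
3. p ∧ q, w1
4. ¬p, w1
5. p, w1
6. q, w1
Accessibility: w0Rw1
Branch closes: p and ¬p both at w1.
Every branch of the negation's tableau closes; the branch above is one of them.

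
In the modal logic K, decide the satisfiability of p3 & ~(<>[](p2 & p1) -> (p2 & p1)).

1. p3 & ~(<>[](p2 & p1) -> (p2 & p1)), w0
2. p3, w0
3. ~(<>[](p2 & p1) -> (p2 & p1)), w0
4. <>[](p2 & p1), w0
5. ~(p2 & p1), w0
6. ~p1, w0
7. [](p2 & p1), w1
Accessibility: w0Rw1

Satisfiable (open branch found)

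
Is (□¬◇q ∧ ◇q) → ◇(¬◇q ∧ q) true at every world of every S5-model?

Tableau for the negation ¬((□¬◇q ∧ ◇q) → ◇(¬◇q ∧ q)):
1. ¬((□¬◇q ∧ ◇q) → ◇(¬◇q ∧ q)), w0
2. □¬◇q ∧ ◇q, w0
3. ¬◇(¬◇q ∧ q), w0
4. □¬◇q, w0
5. ◇q, w0
6. ¬(¬◇q ∧ q), w0
7. ¬◇q, w0
8. ¬q, w0
9. q, w1
10. ¬(¬◇q ∧ q), w1
11. ¬◇q, w1
12. ¬q, w1
Accessibility: w0Rw0, w0Rw1, w1Rw0, w1Rw1
Branch closes: q and ¬q both at w1.
All branches of the negation close; one closing branch shown above.

Yes, valid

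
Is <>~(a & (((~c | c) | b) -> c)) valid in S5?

Not valid

Tableau for the negation ~<>~(a & (((~c | c) | b) -> c)):
1. ~<>~(a & (((~c | c) | b) -> c)), u
2. a & (((~c | c) | b) -> c), u
3. a, u
4. ((~c | c) | b) -> c, u
5. c, u
Accessibility: uRu
The negation has an open branch (countermodel exists).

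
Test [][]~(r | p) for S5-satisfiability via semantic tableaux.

1. [][]~(r | p), w0
2. []~(r | p), w0
3. ~(r | p), w0
4. ~r, w0
5. ~p, w0
Accessibility: w0Rw0

Yes, satisfiable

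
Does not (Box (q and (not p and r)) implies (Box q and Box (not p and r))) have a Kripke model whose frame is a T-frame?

No, unsatisfiable

1. not (Box (q and (not p and r)) implies (Box q and Box (not p and r))), 0
2. Box (q and (not p and r)), 0
3. not (Box q and Box (not p and r)), 0
4. q and (not p and r), 0
5. q, 0
6. not p and r, 0
7. not p, 0
8. r, 0
9. not Box (not p and r), 0
10. not (not p and r), 1
11. q and (not p and r), 1
12. q, 1
13. not p and r, 1
14. not p, 1
15. r, 1
16. not r, 1
Accessibility: 0R0, 0R1, 1R1
Branch closes: r and not r both at 1.
All branches of the tableau close; one closing branch shown above.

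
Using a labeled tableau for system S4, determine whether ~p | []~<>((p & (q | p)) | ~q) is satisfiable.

1. ~p | []~<>((p & (q | p)) | ~q), w0
2. []~<>((p & (q | p)) | ~q), w0
3. ~<>((p & (q | p)) | ~q), w0
4. ~((p & (q | p)) | ~q), w0
5. ~(p & (q | p)), w0
6. q, w0
7. ~p, w0
Accessibility: w0Rw0

Yes, satisfiable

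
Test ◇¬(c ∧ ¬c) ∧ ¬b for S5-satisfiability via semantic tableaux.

Satisfiable

1. ◇¬(c ∧ ¬c) ∧ ¬b, u
2. ◇¬(c ∧ ¬c), u
3. ¬b, u
4. ¬(c ∧ ¬c), v
5. c, v
Accessibility: uRu, uRv, vRu, vRv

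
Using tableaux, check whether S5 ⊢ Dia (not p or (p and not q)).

Tableau for the negation not Dia (not p or (p and not q)):
1. not Dia (not p or (p and not q)), 0
2. not (not p or (p and not q)), 0
3. p, 0
4. not (p and not q), 0
5. q, 0
Accessibility: 0R0
The negation has an open branch (countermodel exists).

Invalid (countermodel exists)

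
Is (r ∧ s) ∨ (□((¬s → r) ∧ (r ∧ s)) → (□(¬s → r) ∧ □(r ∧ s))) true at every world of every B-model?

Tableau for the negation ¬((r ∧ s) ∨ (□((¬s → r) ∧ (r ∧ s)) → (□(¬s → r) ∧ □(r ∧ s)))):
1. ¬((r ∧ s) ∨ (□((¬s → r) ∧ (r ∧ s)) → (□(¬s → r) ∧ □(r ∧ s)))), u
2. ¬(r ∧ s), u
3. ¬(□((¬s → r) ∧ (r ∧ s)) → (□(¬s → r) ∧ □(r ∧ s))), u
4. □((¬s → r) ∧ (r ∧ s)), u
5. ¬(□(¬s → r) ∧ □(r ∧ s)), u
6. (¬s → r) ∧ (r ∧ s), u
7. ¬s → r, u
8. r ∧ s, u
9. r, u
10. s, u
11. ¬s, u
Accessibility: uRu
Branch closes: s and ¬s both at u.
Every branch of the negation's tableau closes; the branch above is one of them.

Yes, valid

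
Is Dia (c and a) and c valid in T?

Tableau for the negation not (Dia (c and a) and c):
1. not (Dia (c and a) and c), w0
2. not c, w0   [neg-and-rule on 1 (branches; this branch)]
Accessibility: w0Rw0
The negation has an open branch (countermodel exists).

Not valid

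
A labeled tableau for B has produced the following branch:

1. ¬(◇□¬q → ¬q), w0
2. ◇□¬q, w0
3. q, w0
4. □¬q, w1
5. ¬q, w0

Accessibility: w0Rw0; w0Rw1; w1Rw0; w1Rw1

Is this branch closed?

Both q and ¬q appear at w0.

Closed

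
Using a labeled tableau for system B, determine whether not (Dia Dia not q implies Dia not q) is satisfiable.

Yes, satisfiable

1. not (Dia Dia not q implies Dia not q), 0
2. Dia Dia not q, 0
3. not Dia not q, 0
4. q, 0
5. Dia not q, 1
6. q, 1
7. not q, 2
Accessibility: 0R0, 0R1, 1R0, 1R1, 1R2, 2R1, 2R2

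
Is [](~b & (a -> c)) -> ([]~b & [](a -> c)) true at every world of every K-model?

Valid in K

Tableau for the negation ~([](~b & (a -> c)) -> ([]~b & [](a -> c))):
1. ~([](~b & (a -> c)) -> ([]~b & [](a -> c))), 0
2. [](~b & (a -> c)), 0
3. ~([]~b & [](a -> c)), 0
4. ~[](a -> c), 0
5. ~(a -> c), 1
6. a, 1
7. ~c, 1
8. ~b & (a -> c), 1
9. ~b, 1
10. a -> c, 1
11. c, 1
Accessibility: 0R1
Branch closes: c and ~c both at 1.
All branches of the negation close; one closing branch shown above.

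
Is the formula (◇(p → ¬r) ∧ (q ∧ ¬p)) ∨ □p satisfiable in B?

Satisfiable (open branch found)

1. (◇(p → ¬r) ∧ (q ∧ ¬p)) ∨ □p, w0
2. □p, w0
3. p, w0
Accessibility: w0Rw0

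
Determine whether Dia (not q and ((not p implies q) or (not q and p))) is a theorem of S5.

Tableau for the negation not Dia (not q and ((not p implies q) or (not q and p))):
1. not Dia (not q and ((not p implies q) or (not q and p))), u
2. not (not q and ((not p implies q) or (not q and p))), u
3. not ((not p implies q) or (not q and p)), u
4. not (not p implies q), u
5. not (not q and p), u
6. not p, u
7. not q, u
Accessibility: uRu
The negation has an open branch (countermodel exists).

Invalid (countermodel exists)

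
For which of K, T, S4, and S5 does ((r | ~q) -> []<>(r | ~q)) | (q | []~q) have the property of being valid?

S5

S5-tableau for the negation ~(((r | ~q) -> []<>(r | ~q)) | (q | []~q)):
1. ~(((r | ~q) -> []<>(r | ~q)) | (q | []~q)), w0
2. ~((r | ~q) -> []<>(r | ~q)), w0   [~|-rule on 1]
3. ~(q | []~q), w0   [~|-rule on 1]
4. r | ~q, w0   [~->-rule on 2]
5. ~[]<>(r | ~q), w0   [~->-rule on 2]
6. ~q, w0   [~|-rule on 3]
7. ~[]~q, w0   [~|-rule on 3]
8. ~<>(r | ~q), w1   [~[]-rule on 5: fresh world w1, w0Rw1]
9. ~(r | ~q), w0   [~<>-rule on 8 via w1Rw0]
10. ~r, w0   [~|-rule on 9]
11. q, w0   [~|-rule on 9]
Accessibility: w0Rw0, w0Rw1, w1Rw0, w1Rw1
Branch closes: q and ~q both at w0.
Every branch closes (one shown): valid in S5.
S4-tableau for the negation ~(((r | ~q) -> []<>(r | ~q)) | (q | []~q)):
1. ~(((r | ~q) -> []<>(r | ~q)) | (q | []~q)), w0
2. ~((r | ~q) -> []<>(r | ~q)), w0   [~|-rule on 1]
3. ~(q | []~q), w0   [~|-rule on 1]
4. r | ~q, w0   [~->-rule on 2]
5. ~[]<>(r | ~q), w0   [~->-rule on 2]
6. ~q, w0   [~|-rule on 3]
7. ~[]~q, w0   [~|-rule on 3]
8. ~<>(r | ~q), w1   [~[]-rule on 5: fresh world w1, w0Rw1]
9. ~(r | ~q), w1   [~<>-rule on 8 via w1Rw1]
10. ~r, w1   [~|-rule on 9]
11. q, w1   [~|-rule on 9]
12. q, w2   [~[]-rule on 7: fresh world w2, w0Rw2]
Accessibility: w0Rw0, w0Rw1, w0Rw2, w1Rw1, w2Rw2
Complete open branch: countermodel on an S4-frame, so not valid in S4, nor in K, T (the same frame is also a K-frame and a T-frame).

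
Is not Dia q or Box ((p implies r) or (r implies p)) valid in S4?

Tableau for the negation not (not Dia q or Box ((p implies r) or (r implies p))):
1. not (not Dia q or Box ((p implies r) or (r implies p))), u
2. Dia q, u
3. not Box ((p implies r) or (r implies p)), u
4. q, v
5. not ((p implies r) or (r implies p)), w
6. not (p implies r), w
7. not (r implies p), w
8. p, w
9. not r, w
10. r, w
11. not p, w
Accessibility: uRu, uRv, uRw, vRv, wRw
Branch closes: r and not r both at w.
Every branch of the negation's tableau closes; the branch above is one of them.

Valid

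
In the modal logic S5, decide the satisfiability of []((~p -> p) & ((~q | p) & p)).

1. []((~p -> p) & ((~q | p) & p)), 0
2. (~p -> p) & ((~q | p) & p), 0
3. ~p -> p, 0
4. (~q | p) & p, 0
5. ~q | p, 0
6. p, 0
Accessibility: 0R0

Satisfiable (open branch found)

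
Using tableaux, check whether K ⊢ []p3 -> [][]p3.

Tableau for the negation ~([]p3 -> [][]p3):
1. ~([]p3 -> [][]p3), 0
2. []p3, 0
3. ~[][]p3, 0
4. ~[]p3, 1
5. p3, 1
6. ~p3, 2
Accessibility: 0R1, 1R2
The negation has an open branch (countermodel exists).

No, not valid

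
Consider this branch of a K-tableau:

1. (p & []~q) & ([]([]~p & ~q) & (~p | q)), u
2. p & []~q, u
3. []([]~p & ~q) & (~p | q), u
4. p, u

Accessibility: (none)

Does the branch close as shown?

No, open

No world carries both an atom and its negation.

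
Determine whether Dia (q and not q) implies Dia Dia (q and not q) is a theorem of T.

Tableau for the negation not (Dia (q and not q) implies Dia Dia (q and not q)):
1. not (Dia (q and not q) implies Dia Dia (q and not q)), 0
2. Dia (q and not q), 0
3. not Dia Dia (q and not q), 0
4. not Dia (q and not q), 0
5. not (q and not q), 0
6. q, 0
7. q and not q, 1
8. q, 1
9. not q, 1
Accessibility: 0R0, 0R1, 1R1
Branch closes: q and not q both at 1.
All branches of the negation close; one closing branch shown above.

Yes, valid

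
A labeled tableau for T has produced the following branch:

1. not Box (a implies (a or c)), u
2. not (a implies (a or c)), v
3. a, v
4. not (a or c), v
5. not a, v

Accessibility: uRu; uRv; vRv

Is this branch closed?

Both a and not a appear at v.

Yes, closed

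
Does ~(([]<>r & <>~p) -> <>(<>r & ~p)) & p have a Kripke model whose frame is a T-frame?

1. ~(([]<>r & <>~p) -> <>(<>r & ~p)) & p, u
2. ~(([]<>r & <>~p) -> <>(<>r & ~p)), u
3. p, u
4. []<>r & <>~p, u
5. ~<>(<>r & ~p), u
6. []<>r, u
7. <>~p, u
8. ~(<>r & ~p), u
9. <>r, u
10. ~p, v
11. ~(<>r & ~p), v
12. <>r, v
13. ~<>r, v
14. ~r, v
15. r, w
16. ~(<>r & ~p), w
17. <>r, w
18. p, w
19. r, x
20. ~r, x
Accessibility: uRu, uRv, uRw, vRv, vRx, wRw, xRx
Branch closes: r and ~r both at x.
All branches of the tableau close; one closing branch shown above.

Unsatisfiable (every branch closes)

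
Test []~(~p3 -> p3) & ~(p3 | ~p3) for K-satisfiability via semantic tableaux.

Unsatisfiable (every branch closes)

1. []~(~p3 -> p3) & ~(p3 | ~p3), 0
2. []~(~p3 -> p3), 0
3. ~(p3 | ~p3), 0
4. ~p3, 0
5. p3, 0
Branch closes: p3 and ~p3 both at 0.
(One branch shown.) All branches close.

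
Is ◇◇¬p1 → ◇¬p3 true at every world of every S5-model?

Not valid

Tableau for the negation ¬(◇◇¬p1 → ◇¬p3):
1. ¬(◇◇¬p1 → ◇¬p3), u
2. ◇◇¬p1, u   [¬→-rule on 1]
3. ¬◇¬p3, u   [¬→-rule on 1]
4. p3, u   [¬◇-rule on 3 via uRu]
5. ◇¬p1, v   [◇-rule on 2: fresh world v, uRv]
6. p3, v   [¬◇-rule on 3 via uRv]
7. ¬p1, w   [◇-rule on 5: fresh world w, vRw]
8. p3, w   [¬◇-rule on 3 via uRw]
Accessibility: uRu, uRv, uRw, vRu, vRv, vRw, wRu, wRv, wRw
The negation has an open branch (countermodel exists).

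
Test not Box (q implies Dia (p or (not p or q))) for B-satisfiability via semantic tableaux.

1. not Box (q implies Dia (p or (not p or q))), u
2. not (q implies Dia (p or (not p or q))), v
3. q, v
4. not Dia (p or (not p or q)), v
5. not (p or (not p or q)), u
6. not p, u
7. not (not p or q), u
8. p, u
9. not q, u
Accessibility: uRu, uRv, vRu, vRv
Branch closes: p and not p both at u.
(One branch shown.) All branches close.

No, unsatisfiable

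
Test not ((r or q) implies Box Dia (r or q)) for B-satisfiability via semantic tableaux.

1. not ((r or q) implies Box Dia (r or q)), w0
2. r or q, w0
3. not Box Dia (r or q), w0
4. q, w0
5. not Dia (r or q), w1
6. not (r or q), w0
7. not r, w0
8. not q, w0
Accessibility: w0Rw0, w0Rw1, w1Rw0, w1Rw1
Branch closes: q and not q both at w0.
Every branch closes; the branch above is one of them.

Unsatisfiable (every branch closes)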